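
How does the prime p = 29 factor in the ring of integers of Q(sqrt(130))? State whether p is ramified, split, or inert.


K = Q(sqrt(130)). Since d mod 4 = 2, disc(K) = 520.
Check p | disc: 520 mod 29 = 27.
p does not divide disc. Compute Legendre symbol (d/p):
14^((29-1)/2) mod 29 = -1
(d/p) = -1, so p is inert: (p) stays prime with e=1, f=2, g=1.
Therefore p is inert.

inert


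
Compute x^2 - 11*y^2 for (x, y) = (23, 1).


x^2 - d*y^2
= 23^2 - 11*1^2
= 529 - 11
= 518

518


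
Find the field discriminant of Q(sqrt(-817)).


For K = Q(sqrt(d)) with d squarefree: disc(K) = d if d = 1 mod 4, and disc(K) = 4d if d = 2 or 3 mod 4.
Here d = -817, and d mod 4 = 3.
d = 3 mod 4, not 1 (O_K = Z[sqrt(d)]), so disc(K) = 4d = 4 * (-817) = -3268

-3268


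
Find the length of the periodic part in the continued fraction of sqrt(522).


Run the CF algorithm for sqrt(522).
a_0 = floor(sqrt(522)) = 22; set m_0=0, q_0=1.
Recurrence: m' = q*a - m,  q' = (d - m'^2)/q,  a' = floor((a_0 + m')/q').
  step 1: m=22, q=38, a=1
  step 2: m=16, q=7, a=5
  step 3: m=19, q=23, a=1
  step 4: m=4, q=22, a=1
  step 5: m=18, q=9, a=4
  step 6: m=18, q=22, a=1
  step 7: m=4, q=23, a=1
  step 8: m=19, q=7, a=5
  step 9: m=16, q=38, a=1
  step 10: m=22, q=1, a=44
a_10 = 2*a_0 = 44, so the period closes here.
sqrt(522) = [22; 1, 5, 1, 1, 4, 1, 1, 5, 1, 44]
Period length = 10

10


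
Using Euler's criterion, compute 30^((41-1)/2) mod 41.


p = 41 is prime and the exponent is (p-1)/2 = 20, so by Euler's criterion 30^20 = (30/41) = +1 or -1 mod 41.
Compute by square-and-multiply:
  20 = 16 + 4 (binary 10100)
  Repeated squaring mod 41: 30^1 = 30, 30^2 = 39, 30^4 = 4, 30^8 = 16, 30^16 = 10
  30^20 = 30^16 * 30^4 = 10 * 4 mod 41
    10 * 4 = 40 = 40 mod 41
  30^20 = 40 mod 41
Result 40 = p - 1 = -1 mod 41: 30 is a quadratic non-residue mod 41. As a residue in [0, p-1] the value is 40.
30^20 mod 41 = 40

40


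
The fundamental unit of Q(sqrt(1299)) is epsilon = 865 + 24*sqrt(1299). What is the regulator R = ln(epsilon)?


epsilon = 865 + 24*sqrt(1299)
= 1729.9994
R = ln(1729.9994)
= 7.4559

7.4559


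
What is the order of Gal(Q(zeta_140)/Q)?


|Gal(Q(zeta_140)/Q)| = phi(140)
= 48

48


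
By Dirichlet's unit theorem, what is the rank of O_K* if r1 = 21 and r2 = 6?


By Dirichlet's unit theorem:
rank = r1 + r2 - 1
= 21 + 6 - 1
= 26

26


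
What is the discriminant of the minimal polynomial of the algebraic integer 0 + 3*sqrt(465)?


The element 0 + 3*sqrt(465) has minimal polynomial:
x^2 + 0*x - 4185
Discriminant = (0)^2 - 4*(-4185)
= 0 + 16740
= 16740

16740


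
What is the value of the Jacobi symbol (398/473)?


Compute (398/473) via quadratic reciprocity:
  pull out 2: (2/473) = +1  (since 473 mod 8 = 1)
  reciprocity: (199/473) -> +(473/199)
  reduce: (75/199)
  reciprocity: (75/199) -> -(199/75)
  reduce: (49/75)
  reciprocity: (49/75) -> +(75/49)
  reduce: (26/49)
  pull out 2: (2/49) = +1  (since 49 mod 8 = 1)
  reciprocity: (13/49) -> +(49/13)
  reduce: (10/13)
  pull out 2: (2/13) = -1  (since 13 mod 8 = 5)
  reciprocity: (5/13) -> +(13/5)
  reduce: (3/5)
  reciprocity: (3/5) -> +(5/3)
  reduce: (2/3)
  pull out 2: (2/3) = -1  (since 3 mod 8 = 3)
  (1/3) = 1
Product of signs = -1

-1


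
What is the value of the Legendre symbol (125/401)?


p = 401 is prime, so compute (125/401) with the reciprocity algorithm (Jacobi-symbol steps: pull out 2s via (2/n), flip via reciprocity, reduce):
  reciprocity: (125/401) -> +(401/125)
  reduce: (26/125)
  pull out 2: (2/125) = -1  (since 125 mod 8 = 5)
  reciprocity: (13/125) -> +(125/13)
  reduce: (8/13)
  pull out 2: (2/13) = -1  (since 13 mod 8 = 5)
  pull out 2: (2/13) = -1  (since 13 mod 8 = 5)
  pull out 2: (2/13) = -1  (since 13 mod 8 = 5)
  (1/13) = 1
Product of signs = 1
(125/401) = 1

1


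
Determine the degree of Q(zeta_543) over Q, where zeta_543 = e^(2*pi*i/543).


The degree equals Euler's totient phi(543).
543 = 3 * 181
phi(543) = 360

360


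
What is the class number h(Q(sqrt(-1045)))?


K = Q(sqrt(-1045)). d mod 4 = 3, so D = disc(K) = 4d = -4180
h(K) equals the number of primitive reduced positive-definite forms (a, b, c) = a*x^2 + b*x*y + c*y^2 with b^2 - 4ac = D,
where reduced means |b| <= a <= c, with b >= 0 whenever |b| = a or a = c, and primitive means gcd(a, b, c) = 1.
Reduced forces 3a^2 <= |D| = 4180, so 1 <= a <= 37; b must have the parity of D, and c = (b^2 - D)/(4a) must be an integer >= a.
Enumerate a = 1..37, b in [-a, a]:
  a=1: (1, 0, 1045)  [1]
  a=2: (2, 2, 523)  [1]
  a=3..4: none
  a=5: (5, 0, 209)  [1]
  a=6..9: none
  a=10: (10, 10, 107)  [1]
  a=11: (11, 0, 95)  [1]
  a=12..16: none
  a=17: (17, -6, 62), (17, 6, 62)  [2]
  a=18: none
  a=19: (19, 0, 55)  [1]
  a=20..21: none
  a=22: (22, 22, 53)  [1]
  a=23: (23, -12, 47), (23, 12, 47)  [2]
  a=24..28: none
  a=29: (29, -24, 41), (29, 24, 41)  [2]
  a=30: none
  a=31: (31, -6, 34), (31, 6, 34)  [2]
  a=32..36: none
  a=37: (37, 36, 37)  [1]
Total reduced forms: 1 + 1 + 1 + 1 + 1 + 2 + 1 + 1 + 2 + 2 + 2 + 1 = 16
h = 16

16


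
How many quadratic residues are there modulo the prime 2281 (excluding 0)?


For prime p, the number of non-zero quadratic residues is (p-1)/2.
= (2281-1)/2
= 1140

1140


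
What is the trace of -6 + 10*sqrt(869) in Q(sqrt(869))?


Tr(a + b*sqrt(d)) = (a + b*sqrt(d)) + (a - b*sqrt(d)) = 2a
= 2 * (-6)
= -12

-12


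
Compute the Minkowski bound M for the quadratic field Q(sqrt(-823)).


d = -823, d mod 4 = 1, so disc(K) = d = -823; |disc(K)| = 823
Imaginary quadratic field, so n = 2, s = r2 = 1, r1 = 0
M = (n!/n^n) * (4/pi)^s * sqrt(|disc(K)|) = (2!/2^2) * (4/pi)^1 * sqrt(823)
= 0.5 * 1.273240 * 28.687977
= 18.2633

18.2633


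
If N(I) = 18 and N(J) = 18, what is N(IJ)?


N(IJ) = N(I) * N(J)
= 18 * 18
= 324

324


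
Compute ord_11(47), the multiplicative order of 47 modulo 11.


We want ord_11(47), the smallest k >= 1 with 47^k = 1 mod 11.
n = 11 = 11, phi(11) = 10; the order divides phi(n).
Divisors of 10: 1, 2, 5, 10
Repeated squaring mod 11: 47^1 = 3, 47^2 = 9, 47^4 = 4, 47^8 = 5
Test divisors in increasing order:
  k=1: 47^1 = 3 mod 11
  k=2: 47^2 = 9 mod 11
  k=5: 47^5 = 4 * 3 = 1 mod 11  <- first divisor giving 1
Order = 5

5


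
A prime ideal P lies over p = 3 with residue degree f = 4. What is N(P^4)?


N(P^a) = p^(a*f)
= 3^(4*4)
= 3^16
= 43046721

43046721


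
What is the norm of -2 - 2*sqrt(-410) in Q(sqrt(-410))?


N(a + b*sqrt(d)) = a^2 - d*b^2
= (-2)^2 - (-410)*(-2)^2
= 4 + 1640
= 1644

1644


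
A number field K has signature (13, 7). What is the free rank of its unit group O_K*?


By Dirichlet's unit theorem:
rank = r1 + r2 - 1
= 13 + 7 - 1
= 19

19


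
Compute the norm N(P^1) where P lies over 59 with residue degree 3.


N(P^a) = p^(a*f)
= 59^(1*3)
= 59^3
= 205379

205379


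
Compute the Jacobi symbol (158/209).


Compute (158/209) via quadratic reciprocity:
  pull out 2: (2/209) = +1  (since 209 mod 8 = 1)
  reciprocity: (79/209) -> +(209/79)
  reduce: (51/79)
  reciprocity: (51/79) -> -(79/51)
  reduce: (28/51)
  pull out 2: (2/51) = -1  (since 51 mod 8 = 3)
  pull out 2: (2/51) = -1  (since 51 mod 8 = 3)
  reciprocity: (7/51) -> -(51/7)
  reduce: (2/7)
  pull out 2: (2/7) = +1  (since 7 mod 8 = 7)
  (1/7) = 1
Product of signs = 1

1


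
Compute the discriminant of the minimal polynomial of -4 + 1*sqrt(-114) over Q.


The element -4 + 1*sqrt(-114) has minimal polynomial:
x^2 + 8*x + 130
Discriminant = (8)^2 - 4*(130)
= 64 - 520
= -456

-456


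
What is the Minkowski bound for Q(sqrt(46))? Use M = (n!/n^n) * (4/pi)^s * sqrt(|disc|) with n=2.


d = 46, d mod 4 = 2, so disc(K) = 4d = 184; |disc(K)| = 184
Real quadratic field, so n = 2, s = r2 = 0, r1 = 2
M = (n!/n^n) * (4/pi)^s * sqrt(|disc(K)|) = (2!/2^2) * (4/pi)^0 * sqrt(184)
= 0.5 * 1.000000 * 13.564660
= 6.7823

6.7823


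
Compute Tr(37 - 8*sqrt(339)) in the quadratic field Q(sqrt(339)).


Tr(a + b*sqrt(d)) = (a + b*sqrt(d)) + (a - b*sqrt(d)) = 2a
= 2 * (37)
= 74

74


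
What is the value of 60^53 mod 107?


p = 107 is prime and the exponent is (p-1)/2 = 53, so by Euler's criterion 60^53 = (60/107) = +1 or -1 mod 107.
Compute by square-and-multiply:
  53 = 32 + 16 + 4 + 1 (binary 110101)
  Repeated squaring mod 107: 60^1 = 60, 60^2 = 69, 60^4 = 53, 60^8 = 27, 60^16 = 87, 60^32 = 79
  60^53 = 60^32 * 60^16 * 60^4 * 60^1 = 79 * 87 * 53 * 60 mod 107
    79 * 87 = 6873 = 25 mod 107
    25 * 53 = 1325 = 41 mod 107
    41 * 60 = 2460 = 106 mod 107
  60^53 = 106 mod 107
Result 106 = p - 1 = -1 mod 107: 60 is a quadratic non-residue mod 107. As a residue in [0, p-1] the value is 106.
60^53 mod 107 = 106

106


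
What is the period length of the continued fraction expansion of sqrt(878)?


Run the CF algorithm for sqrt(878).
a_0 = floor(sqrt(878)) = 29; set m_0=0, q_0=1.
Recurrence: m' = q*a - m,  q' = (d - m'^2)/q,  a' = floor((a_0 + m')/q').
  step 1: m=29, q=37, a=1
  step 2: m=8, q=22, a=1
  step 3: m=14, q=31, a=1
  step 4: m=17, q=19, a=2
  step 5: m=21, q=23, a=2
  step 6: m=25, q=11, a=4
  step 7: m=19, q=47, a=1
  step 8: m=28, q=2, a=28
  step 9: m=28, q=47, a=1
  step 10: m=19, q=11, a=4
  step 11: m=25, q=23, a=2
  step 12: m=21, q=19, a=2
  step 13: m=17, q=31, a=1
  step 14: m=14, q=22, a=1
  step 15: m=8, q=37, a=1
  step 16: m=29, q=1, a=58
a_16 = 2*a_0 = 58, so the period closes here.
sqrt(878) = [29; 1, 1, 1, 2, 2, 4, 1, 28, 1, 4, 2, 2, 1, 1, 1, 58]
Period length = 16

16


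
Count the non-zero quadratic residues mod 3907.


For prime p, the number of non-zero quadratic residues is (p-1)/2.
= (3907-1)/2
= 1953

1953


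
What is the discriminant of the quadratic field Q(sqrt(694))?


For K = Q(sqrt(d)) with d squarefree: disc(K) = d if d = 1 mod 4, and disc(K) = 4d if d = 2 or 3 mod 4.
Here d = 694, and d mod 4 = 2.
d = 2 mod 4, not 1 (O_K = Z[sqrt(d)]), so disc(K) = 4d = 4 * (694) = 2776

2776


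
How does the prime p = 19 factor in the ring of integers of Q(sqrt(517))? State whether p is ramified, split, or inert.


K = Q(sqrt(517)). Since d mod 4 = 1, disc(K) = 517.
Check p | disc: 517 mod 19 = 4.
p does not divide disc. Compute Legendre symbol (d/p):
4^((19-1)/2) mod 19 = 1
(d/p) = 1, so p splits: (p) = P*P' with e=1, f=1, g=2.
Therefore p is split.

split


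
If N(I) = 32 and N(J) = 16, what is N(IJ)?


N(IJ) = N(I) * N(J)
= 32 * 16
= 512

512


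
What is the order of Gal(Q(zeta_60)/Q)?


|Gal(Q(zeta_60)/Q)| = phi(60)
= 16

16


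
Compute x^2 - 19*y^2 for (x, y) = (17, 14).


x^2 - d*y^2
= 17^2 - 19*14^2
= 289 - 3724
= -3435

-3435


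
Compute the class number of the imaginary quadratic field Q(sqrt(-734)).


K = Q(sqrt(-734)). d mod 4 = 2, so D = disc(K) = 4d = -2936
h(K) equals the number of primitive reduced positive-definite forms (a, b, c) = a*x^2 + b*x*y + c*y^2 with b^2 - 4ac = D,
where reduced means |b| <= a <= c, with b >= 0 whenever |b| = a or a = c, and primitive means gcd(a, b, c) = 1.
Reduced forces 3a^2 <= |D| = 2936, so 1 <= a <= 31; b must have the parity of D, and c = (b^2 - D)/(4a) must be an integer >= a.
Enumerate a = 1..31, b in [-a, a]:
  a=1: (1, 0, 734)  [1]
  a=2: (2, 0, 367)  [1]
  a=3: (3, -2, 245), (3, 2, 245)  [2]
  a=4: none
  a=5: (5, -2, 147), (5, 2, 147)  [2]
  a=6: (6, -4, 123), (6, 4, 123)  [2]
  a=7: (7, -2, 105), (7, 2, 105)  [2]
  a=8: none
  a=9: (9, -4, 82), (9, 4, 82)  [2]
  a=10: (10, -8, 75), (10, 8, 75)  [2]
  a=11: (11, -10, 69), (11, 10, 69)  [2]
  a=12..13: none
  a=14: (14, -12, 55), (14, 12, 55)  [2]
  a=15: (15, -8, 50), (15, -2, 49), (15, 2, 49), (15, 8, 50)  [4]
  a=16..17: none
  a=18: (18, -4, 41), (18, 4, 41)  [2]
  a=19: (19, -16, 42), (19, 16, 42)  [2]
  a=20: none
  a=21: (21, -16, 38), (21, -2, 35), (21, 2, 35), (21, 16, 38)  [4]
  a=22: (22, -12, 35), (22, 12, 35)  [2]
  a=23: (23, -10, 33), (23, 10, 33)  [2]
  a=24: none
  a=25: (25, -8, 30), (25, 8, 30)  [2]
  a=26: none
  a=27: (27, -14, 29), (27, 14, 29)  [2]
  a=28..29: none
  a=30: (30, -28, 31), (30, 28, 31)  [2]
  a=31: none
Total reduced forms: 1 + 1 + 2 + 2 + 2 + 2 + 2 + 2 + 2 + 2 + 4 + 2 + 2 + 4 + 2 + 2 + 2 + 2 + 2 = 40
h = 40

40


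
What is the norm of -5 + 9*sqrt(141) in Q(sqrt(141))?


N(a + b*sqrt(d)) = a^2 - d*b^2
= (-5)^2 - (141)*(9)^2
= 25 - 11421
= -11396

-11396


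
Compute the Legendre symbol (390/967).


p = 967 is prime, so compute (390/967) with the reciprocity algorithm (Jacobi-symbol steps: pull out 2s via (2/n), flip via reciprocity, reduce):
  pull out 2: (2/967) = +1  (since 967 mod 8 = 7)
  reciprocity: (195/967) -> -(967/195)
  reduce: (187/195)
  reciprocity: (187/195) -> -(195/187)
  reduce: (8/187)
  pull out 2: (2/187) = -1  (since 187 mod 8 = 3)
  pull out 2: (2/187) = -1  (since 187 mod 8 = 3)
  pull out 2: (2/187) = -1  (since 187 mod 8 = 3)
  (1/187) = 1
Product of signs = -1
(390/967) = -1

-1


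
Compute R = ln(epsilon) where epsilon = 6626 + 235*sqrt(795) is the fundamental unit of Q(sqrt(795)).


epsilon = 6626 + 235*sqrt(795)
= 13251.9999
R = ln(13251.9999)
= 9.4919

9.4919


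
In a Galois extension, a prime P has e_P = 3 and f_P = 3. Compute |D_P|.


|D_P| = e * f
= 3 * 3
= 9

9


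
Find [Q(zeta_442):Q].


The degree equals Euler's totient phi(442).
442 = 2 * 13 * 17
phi(442) = 192

192


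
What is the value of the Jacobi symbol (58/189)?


Compute (58/189) via quadratic reciprocity:
  pull out 2: (2/189) = -1  (since 189 mod 8 = 5)
  reciprocity: (29/189) -> +(189/29)
  reduce: (15/29)
  reciprocity: (15/29) -> +(29/15)
  reduce: (14/15)
  pull out 2: (2/15) = +1  (since 15 mod 8 = 7)
  reciprocity: (7/15) -> -(15/7)
  reduce: (1/7)
  (1/7) = 1
Product of signs = 1

1


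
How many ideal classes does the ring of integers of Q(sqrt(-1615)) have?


K = Q(sqrt(-1615)). d mod 4 = 1, so D = disc(K) = d = -1615
h(K) equals the number of primitive reduced positive-definite forms (a, b, c) = a*x^2 + b*x*y + c*y^2 with b^2 - 4ac = D,
where reduced means |b| <= a <= c, with b >= 0 whenever |b| = a or a = c, and primitive means gcd(a, b, c) = 1.
Reduced forces 3a^2 <= |D| = 1615, so 1 <= a <= 23; b must have the parity of D, and c = (b^2 - D)/(4a) must be an integer >= a.
Enumerate a = 1..23, b in [-a, a]:
  a=1: (1, 1, 404)  [1]
  a=2: (2, -1, 202), (2, 1, 202)  [2]
  a=3: none
  a=4: (4, -1, 101), (4, 1, 101)  [2]
  a=5: (5, 5, 82)  [1]
  a=6: none
  a=7: (7, -3, 58), (7, 3, 58)  [2]
  a=8: (8, -7, 52), (8, 7, 52)  [2]
  a=9: none
  a=10: (10, -5, 41), (10, 5, 41)  [2]
  a=11..12: none
  a=13: (13, -7, 32), (13, 7, 32)  [2]
  a=14: (14, -11, 31), (14, -3, 29), (14, 3, 29), (14, 11, 31)  [4]
  a=15: none
  a=16: (16, -7, 26), (16, 7, 26)  [2]
  a=17: (17, 17, 28)  [1]
  a=18: none
  a=19: (19, 19, 26)  [1]
  a=20: (20, -15, 23), (20, 15, 23)  [2]
  a=21..23: none
Total reduced forms: 1 + 2 + 2 + 1 + 2 + 2 + 2 + 2 + 4 + 2 + 1 + 1 + 2 = 24
h = 24

24


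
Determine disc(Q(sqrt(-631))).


For K = Q(sqrt(d)) with d squarefree: disc(K) = d if d = 1 mod 4, and disc(K) = 4d if d = 2 or 3 mod 4.
Here d = -631, and d mod 4 = 1.
d = 1 mod 4 (O_K = Z[(1+sqrt(d))/2]), so disc(K) = d = -631

-631


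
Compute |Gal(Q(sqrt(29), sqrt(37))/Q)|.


The 2 square roots of distinct primes are multiplicatively independent over Q,
so [K:Q] = 2^2 and Gal(K/Q) is isomorphic to (Z/2Z)^2.
|Gal| = 2^2 = 4

4


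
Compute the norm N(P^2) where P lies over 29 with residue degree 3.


N(P^a) = p^(a*f)
= 29^(2*3)
= 29^6
= 594823321

594823321


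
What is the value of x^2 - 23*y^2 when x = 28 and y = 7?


x^2 - d*y^2
= 28^2 - 23*7^2
= 784 - 1127
= -343

-343


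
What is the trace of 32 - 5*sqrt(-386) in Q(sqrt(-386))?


Tr(a + b*sqrt(d)) = (a + b*sqrt(d)) + (a - b*sqrt(d)) = 2a
= 2 * (32)
= 64

64


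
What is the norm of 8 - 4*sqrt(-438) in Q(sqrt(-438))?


N(a + b*sqrt(d)) = a^2 - d*b^2
= (8)^2 - (-438)*(-4)^2
= 64 + 7008
= 7072

7072


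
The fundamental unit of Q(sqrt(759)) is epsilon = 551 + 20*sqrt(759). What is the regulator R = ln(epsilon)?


epsilon = 551 + 20*sqrt(759)
= 1101.9991
R = ln(1101.9991)
= 7.0049

7.0049


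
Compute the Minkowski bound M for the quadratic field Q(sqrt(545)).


d = 545, d mod 4 = 1, so disc(K) = d = 545; |disc(K)| = 545
Real quadratic field, so n = 2, s = r2 = 0, r1 = 2
M = (n!/n^n) * (4/pi)^s * sqrt(|disc(K)|) = (2!/2^2) * (4/pi)^0 * sqrt(545)
= 0.5 * 1.000000 * 23.345235
= 11.6726

11.6726


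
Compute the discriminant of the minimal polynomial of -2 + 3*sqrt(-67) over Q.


The element -2 + 3*sqrt(-67) has minimal polynomial:
x^2 + 4*x + 607
Discriminant = (4)^2 - 4*(607)
= 16 - 2428
= -2412

-2412


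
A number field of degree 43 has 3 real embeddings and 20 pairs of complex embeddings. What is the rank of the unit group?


By Dirichlet's unit theorem:
rank = r1 + r2 - 1
= 3 + 20 - 1
= 22

22


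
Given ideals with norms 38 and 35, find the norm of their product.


N(IJ) = N(I) * N(J)
= 38 * 35
= 1330

1330


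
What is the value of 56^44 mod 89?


p = 89 is prime and the exponent is (p-1)/2 = 44, so by Euler's criterion 56^44 = (56/89) = +1 or -1 mod 89.
Compute by square-and-multiply:
  44 = 32 + 8 + 4 (binary 101100)
  Repeated squaring mod 89: 56^1 = 56, 56^2 = 21, 56^4 = 85, 56^8 = 16, 56^16 = 78, 56^32 = 32
  56^44 = 56^32 * 56^8 * 56^4 = 32 * 16 * 85 mod 89
    32 * 16 = 512 = 67 mod 89
    67 * 85 = 5695 = 88 mod 89
  56^44 = 88 mod 89
Result 88 = p - 1 = -1 mod 89: 56 is a quadratic non-residue mod 89. As a residue in [0, p-1] the value is 88.
56^44 mod 89 = 88

88


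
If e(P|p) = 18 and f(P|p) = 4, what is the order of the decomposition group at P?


|D_P| = e * f
= 18 * 4
= 72

72


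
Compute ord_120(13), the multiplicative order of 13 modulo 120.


We want ord_120(13), the smallest k >= 1 with 13^k = 1 mod 120.
n = 120 = 2^3 * 3 * 5, phi(120) = 32; the order divides phi(n).
Divisors of 32: 1, 2, 4, 8, 16, 32
Repeated squaring mod 120: 13^1 = 13, 13^2 = 49, 13^4 = 1, 13^8 = 1, 13^16 = 1, 13^32 = 1
Test divisors in increasing order:
  k=1: 13^1 = 13 mod 120
  k=2: 13^2 = 49 mod 120
  k=4: 13^4 = 1 mod 120  <- first divisor giving 1
Order = 4

4


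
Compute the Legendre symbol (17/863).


p = 863 is prime, so compute (17/863) with the reciprocity algorithm (Jacobi-symbol steps: pull out 2s via (2/n), flip via reciprocity, reduce):
  reciprocity: (17/863) -> +(863/17)
  reduce: (13/17)
  reciprocity: (13/17) -> +(17/13)
  reduce: (4/13)
  pull out 2: (2/13) = -1  (since 13 mod 8 = 5)
  pull out 2: (2/13) = -1  (since 13 mod 8 = 5)
  (1/13) = 1
Product of signs = 1
(17/863) = 1

1


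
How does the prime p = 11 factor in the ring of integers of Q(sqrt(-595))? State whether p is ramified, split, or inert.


K = Q(sqrt(-595)). Since d mod 4 = 1, disc(K) = -595.
Check p | disc: -595 mod 11 = 10.
p does not divide disc. Compute Legendre symbol (d/p):
10^((11-1)/2) mod 11 = -1
(d/p) = -1, so p is inert: (p) stays prime with e=1, f=2, g=1.
Therefore p is inert.

inert


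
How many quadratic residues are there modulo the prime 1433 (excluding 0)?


For prime p, the number of non-zero quadratic residues is (p-1)/2.
= (1433-1)/2
= 716

716


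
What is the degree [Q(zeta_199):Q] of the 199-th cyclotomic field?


The degree equals Euler's totient phi(199).
199 = 199
phi(199) = 198

198


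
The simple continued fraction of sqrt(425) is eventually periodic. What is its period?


Run the CF algorithm for sqrt(425).
a_0 = floor(sqrt(425)) = 20; set m_0=0, q_0=1.
Recurrence: m' = q*a - m,  q' = (d - m'^2)/q,  a' = floor((a_0 + m')/q').
  step 1: m=20, q=25, a=1
  step 2: m=5, q=16, a=1
  step 3: m=11, q=19, a=1
  step 4: m=8, q=19, a=1
  step 5: m=11, q=16, a=1
  step 6: m=5, q=25, a=1
  step 7: m=20, q=1, a=40
a_7 = 2*a_0 = 40, so the period closes here.
sqrt(425) = [20; 1, 1, 1, 1, 1, 1, 40]
Period length = 7

7


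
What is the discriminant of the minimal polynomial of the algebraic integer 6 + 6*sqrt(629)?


The element 6 + 6*sqrt(629) has minimal polynomial:
x^2 - 12*x - 22608
Discriminant = (-12)^2 - 4*(-22608)
= 144 + 90432
= 90576

90576


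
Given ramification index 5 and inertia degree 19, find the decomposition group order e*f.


|D_P| = e * f
= 5 * 19
= 95

95


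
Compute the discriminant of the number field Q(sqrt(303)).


For K = Q(sqrt(d)) with d squarefree: disc(K) = d if d = 1 mod 4, and disc(K) = 4d if d = 2 or 3 mod 4.
Here d = 303, and d mod 4 = 3.
d = 3 mod 4, not 1 (O_K = Z[sqrt(d)]), so disc(K) = 4d = 4 * (303) = 1212

1212


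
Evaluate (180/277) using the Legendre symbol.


p = 277 is prime, so compute (180/277) with the reciprocity algorithm (Jacobi-symbol steps: pull out 2s via (2/n), flip via reciprocity, reduce):
  pull out 2: (2/277) = -1  (since 277 mod 8 = 5)
  pull out 2: (2/277) = -1  (since 277 mod 8 = 5)
  reciprocity: (45/277) -> +(277/45)
  reduce: (7/45)
  reciprocity: (7/45) -> +(45/7)
  reduce: (3/7)
  reciprocity: (3/7) -> -(7/3)
  reduce: (1/3)
  (1/3) = 1
Product of signs = -1
(180/277) = -1

-1


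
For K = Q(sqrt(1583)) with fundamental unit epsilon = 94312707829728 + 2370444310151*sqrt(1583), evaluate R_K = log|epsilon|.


epsilon = 94312707829728 + 2370444310151*sqrt(1583)
= 1.8863e+14
R = ln(1.8863e+14)
= 32.8708

32.8708


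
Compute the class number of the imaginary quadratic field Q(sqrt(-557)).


K = Q(sqrt(-557)). d mod 4 = 3, so D = disc(K) = 4d = -2228
h(K) equals the number of primitive reduced positive-definite forms (a, b, c) = a*x^2 + b*x*y + c*y^2 with b^2 - 4ac = D,
where reduced means |b| <= a <= c, with b >= 0 whenever |b| = a or a = c, and primitive means gcd(a, b, c) = 1.
Reduced forces 3a^2 <= |D| = 2228, so 1 <= a <= 27; b must have the parity of D, and c = (b^2 - D)/(4a) must be an integer >= a.
Enumerate a = 1..27, b in [-a, a]:
  a=1: (1, 0, 557)  [1]
  a=2: (2, 2, 279)  [1]
  a=3: (3, -2, 186), (3, 2, 186)  [2]
  a=4..5: none
  a=6: (6, -2, 93), (6, 2, 93)  [2]
  a=7..8: none
  a=9: (9, -2, 62), (9, 2, 62)  [2]
  a=10: none
  a=11: (11, -4, 51), (11, 4, 51)  [2]
  a=12..16: none
  a=17: (17, -4, 33), (17, 4, 33)  [2]
  a=18: (18, -2, 31), (18, 2, 31)  [2]
  a=19..21: none
  a=22: (22, -18, 29), (22, 18, 29)  [2]
  a=23: (23, -16, 27), (23, 16, 27)  [2]
  a=24..27: none
Total reduced forms: 1 + 1 + 2 + 2 + 2 + 2 + 2 + 2 + 2 + 2 = 18
h = 18

18


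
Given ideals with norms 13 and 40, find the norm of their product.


N(IJ) = N(I) * N(J)
= 13 * 40
= 520

520


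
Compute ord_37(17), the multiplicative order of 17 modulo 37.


We want ord_37(17), the smallest k >= 1 with 17^k = 1 mod 37.
n = 37 = 37, phi(37) = 36; the order divides phi(n).
Divisors of 36: 1, 2, 3, 4, 6, 9, 12, 18, 36
Repeated squaring mod 37: 17^1 = 17, 17^2 = 30, 17^4 = 12, 17^8 = 33, 17^16 = 16, 17^32 = 34
Test divisors in increasing order:
  k=1: 17^1 = 17 mod 37
  k=2: 17^2 = 30 mod 37
  k=3: 17^3 = 30 * 17 = 29 mod 37
  k=4: 17^4 = 12 mod 37
  k=6: 17^6 = 12 * 30 = 27 mod 37
  k=9: 17^9 = 33 * 17 = 6 mod 37
  k=12: 17^12 = 33 * 12 = 26 mod 37
  k=18: 17^18 = 16 * 30 = 36 mod 37
  k=36: 17^36 = 34 * 12 = 1 mod 37  <- first divisor giving 1
Order = 36

36


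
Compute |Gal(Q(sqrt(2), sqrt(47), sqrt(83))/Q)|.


The 3 square roots of distinct primes are multiplicatively independent over Q,
so [K:Q] = 2^3 and Gal(K/Q) is isomorphic to (Z/2Z)^3.
|Gal| = 2^3 = 8

8


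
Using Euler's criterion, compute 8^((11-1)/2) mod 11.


p = 11 is prime and the exponent is (p-1)/2 = 5, so by Euler's criterion 8^5 = (8/11) = +1 or -1 mod 11.
Compute by square-and-multiply:
  5 = 4 + 1 (binary 101)
  Repeated squaring mod 11: 8^1 = 8, 8^2 = 9, 8^4 = 4
  8^5 = 8^4 * 8^1 = 4 * 8 mod 11
    4 * 8 = 32 = 10 mod 11
  8^5 = 10 mod 11
Result 10 = p - 1 = -1 mod 11: 8 is a quadratic non-residue mod 11. As a residue in [0, p-1] the value is 10.
8^5 mod 11 = 10

10


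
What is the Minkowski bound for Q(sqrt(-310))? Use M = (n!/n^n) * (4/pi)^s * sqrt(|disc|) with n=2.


d = -310, d mod 4 = 2, so disc(K) = 4d = -1240; |disc(K)| = 1240
Imaginary quadratic field, so n = 2, s = r2 = 1, r1 = 0
M = (n!/n^n) * (4/pi)^s * sqrt(|disc(K)|) = (2!/2^2) * (4/pi)^1 * sqrt(1240)
= 0.5 * 1.273240 * 35.213634
= 22.4177

22.4177


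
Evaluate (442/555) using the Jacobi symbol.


Compute (442/555) via quadratic reciprocity:
  pull out 2: (2/555) = -1  (since 555 mod 8 = 3)
  reciprocity: (221/555) -> +(555/221)
  reduce: (113/221)
  reciprocity: (113/221) -> +(221/113)
  reduce: (108/113)
  pull out 2: (2/113) = +1  (since 113 mod 8 = 1)
  pull out 2: (2/113) = +1  (since 113 mod 8 = 1)
  reciprocity: (27/113) -> +(113/27)
  reduce: (5/27)
  reciprocity: (5/27) -> +(27/5)
  reduce: (2/5)
  pull out 2: (2/5) = -1  (since 5 mod 8 = 5)
  (1/5) = 1
Product of signs = 1

1


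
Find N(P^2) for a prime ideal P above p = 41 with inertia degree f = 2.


N(P^a) = p^(a*f)
= 41^(2*2)
= 41^4
= 2825761

2825761


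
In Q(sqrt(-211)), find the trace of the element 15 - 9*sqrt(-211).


Tr(a + b*sqrt(d)) = (a + b*sqrt(d)) + (a - b*sqrt(d)) = 2a
= 2 * (15)
= 30

30


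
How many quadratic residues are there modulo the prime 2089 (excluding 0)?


For prime p, the number of non-zero quadratic residues is (p-1)/2.
= (2089-1)/2
= 1044

1044


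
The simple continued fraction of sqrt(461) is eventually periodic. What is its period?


Run the CF algorithm for sqrt(461).
a_0 = floor(sqrt(461)) = 21; set m_0=0, q_0=1.
Recurrence: m' = q*a - m,  q' = (d - m'^2)/q,  a' = floor((a_0 + m')/q').
  step 1: m=21, q=20, a=2
  step 2: m=19, q=5, a=8
  step 3: m=21, q=4, a=10
  step 4: m=19, q=25, a=1
  step 5: m=6, q=17, a=1
  step 6: m=11, q=20, a=1
  step 7: m=9, q=19, a=1
  step 8: m=10, q=19, a=1
  step 9: m=9, q=20, a=1
  step 10: m=11, q=17, a=1
  step 11: m=6, q=25, a=1
  step 12: m=19, q=4, a=10
  step 13: m=21, q=5, a=8
  step 14: m=19, q=20, a=2
  step 15: m=21, q=1, a=42
a_15 = 2*a_0 = 42, so the period closes here.
sqrt(461) = [21; 2, 8, 10, 1, 1, 1, 1, 1, 1, 1, 1, 10, 8, 2, 42]
Period length = 15

15


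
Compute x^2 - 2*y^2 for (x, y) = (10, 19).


x^2 - d*y^2
= 10^2 - 2*19^2
= 100 - 722
= -622

-622


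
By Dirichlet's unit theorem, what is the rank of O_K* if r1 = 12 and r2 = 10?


By Dirichlet's unit theorem:
rank = r1 + r2 - 1
= 12 + 10 - 1
= 21

21


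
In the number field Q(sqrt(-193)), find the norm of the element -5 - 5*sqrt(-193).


N(a + b*sqrt(d)) = a^2 - d*b^2
= (-5)^2 - (-193)*(-5)^2
= 25 + 4825
= 4850

4850


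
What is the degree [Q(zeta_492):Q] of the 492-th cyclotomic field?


The degree equals Euler's totient phi(492).
492 = 2^2 * 3 * 41
phi(492) = 160

160


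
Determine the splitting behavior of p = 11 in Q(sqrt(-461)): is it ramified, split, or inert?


K = Q(sqrt(-461)). Since d mod 4 = 3, disc(K) = -1844.
Check p | disc: -1844 mod 11 = 4.
p does not divide disc. Compute Legendre symbol (d/p):
1^((11-1)/2) mod 11 = 1
(d/p) = 1, so p splits: (p) = P*P' with e=1, f=1, g=2.
Therefore p is split.

split


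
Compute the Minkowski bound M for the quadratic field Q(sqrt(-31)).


d = -31, d mod 4 = 1, so disc(K) = d = -31; |disc(K)| = 31
Imaginary quadratic field, so n = 2, s = r2 = 1, r1 = 0
M = (n!/n^n) * (4/pi)^s * sqrt(|disc(K)|) = (2!/2^2) * (4/pi)^1 * sqrt(31)
= 0.5 * 1.273240 * 5.567764
= 3.5445

3.5445


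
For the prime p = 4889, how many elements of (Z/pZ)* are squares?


For prime p, the number of non-zero quadratic residues is (p-1)/2.
= (4889-1)/2
= 2444

2444


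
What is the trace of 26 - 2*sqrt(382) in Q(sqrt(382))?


Tr(a + b*sqrt(d)) = (a + b*sqrt(d)) + (a - b*sqrt(d)) = 2a
= 2 * (26)
= 52

52


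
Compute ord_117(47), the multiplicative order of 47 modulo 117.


We want ord_117(47), the smallest k >= 1 with 47^k = 1 mod 117.
n = 117 = 3^2 * 13, phi(117) = 72; the order divides phi(n).
Divisors of 72: 1, 2, 3, 4, 6, 8, 9, 12, 18, 24, 36, 72
Repeated squaring mod 117: 47^1 = 47, 47^2 = 103, 47^4 = 79, 47^8 = 40, 47^16 = 79, 47^32 = 40, 47^64 = 79
Test divisors in increasing order:
  k=1: 47^1 = 47 mod 117
  k=2: 47^2 = 103 mod 117
  k=3: 47^3 = 103 * 47 = 44 mod 117
  k=4: 47^4 = 79 mod 117
  k=6: 47^6 = 79 * 103 = 64 mod 117
  k=8: 47^8 = 40 mod 117
  k=9: 47^9 = 40 * 47 = 8 mod 117
  k=12: 47^12 = 40 * 79 = 1 mod 117  <- first divisor giving 1
Order = 12

12


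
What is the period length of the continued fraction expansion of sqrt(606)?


Run the CF algorithm for sqrt(606).
a_0 = floor(sqrt(606)) = 24; set m_0=0, q_0=1.
Recurrence: m' = q*a - m,  q' = (d - m'^2)/q,  a' = floor((a_0 + m')/q').
  step 1: m=24, q=30, a=1
  step 2: m=6, q=19, a=1
  step 3: m=13, q=23, a=1
  step 4: m=10, q=22, a=1
  step 5: m=12, q=21, a=1
  step 6: m=9, q=25, a=1
  step 7: m=16, q=14, a=2
  step 8: m=12, q=33, a=1
  step 9: m=21, q=5, a=9
  step 10: m=24, q=6, a=8
  step 11: m=24, q=5, a=9
  step 12: m=21, q=33, a=1
  step 13: m=12, q=14, a=2
  step 14: m=16, q=25, a=1
  step 15: m=9, q=21, a=1
  step 16: m=12, q=22, a=1
  step 17: m=10, q=23, a=1
  step 18: m=13, q=19, a=1
  step 19: m=6, q=30, a=1
  step 20: m=24, q=1, a=48
a_20 = 2*a_0 = 48, so the period closes here.
sqrt(606) = [24; 1, 1, 1, 1, 1, 1, 2, 1, 9, 8, 9, 1, 2, 1, 1, 1, 1, 1, 1, 48]
Period length = 20

20


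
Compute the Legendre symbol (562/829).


p = 829 is prime, so compute (562/829) with the reciprocity algorithm (Jacobi-symbol steps: pull out 2s via (2/n), flip via reciprocity, reduce):
  pull out 2: (2/829) = -1  (since 829 mod 8 = 5)
  reciprocity: (281/829) -> +(829/281)
  reduce: (267/281)
  reciprocity: (267/281) -> +(281/267)
  reduce: (14/267)
  pull out 2: (2/267) = -1  (since 267 mod 8 = 3)
  reciprocity: (7/267) -> -(267/7)
  reduce: (1/7)
  (1/7) = 1
Product of signs = -1
(562/829) = -1

-1


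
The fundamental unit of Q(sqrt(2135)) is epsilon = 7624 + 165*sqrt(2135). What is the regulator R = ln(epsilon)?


epsilon = 7624 + 165*sqrt(2135)
= 15247.9999
R = ln(15247.9999)
= 9.6322

9.6322


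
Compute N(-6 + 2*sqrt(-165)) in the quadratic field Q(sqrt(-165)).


N(a + b*sqrt(d)) = a^2 - d*b^2
= (-6)^2 - (-165)*(2)^2
= 36 + 660
= 696

696


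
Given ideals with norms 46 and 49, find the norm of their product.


N(IJ) = N(I) * N(J)
= 46 * 49
= 2254

2254


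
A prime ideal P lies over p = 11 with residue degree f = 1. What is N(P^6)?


N(P^a) = p^(a*f)
= 11^(6*1)
= 11^6
= 1771561

1771561


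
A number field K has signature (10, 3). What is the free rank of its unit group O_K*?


By Dirichlet's unit theorem:
rank = r1 + r2 - 1
= 10 + 3 - 1
= 12

12


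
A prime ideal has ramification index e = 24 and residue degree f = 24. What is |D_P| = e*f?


|D_P| = e * f
= 24 * 24
= 576

576


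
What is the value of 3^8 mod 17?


p = 17 is prime and the exponent is (p-1)/2 = 8, so by Euler's criterion 3^8 = (3/17) = +1 or -1 mod 17.
Compute by square-and-multiply:
  8 = 8 (binary 1000)
  Repeated squaring mod 17: 3^1 = 3, 3^2 = 9, 3^4 = 13, 3^8 = 16
  3^8 = 16 mod 17
Result 16 = p - 1 = -1 mod 17: 3 is a quadratic non-residue mod 17. As a residue in [0, p-1] the value is 16.
3^8 mod 17 = 16

16


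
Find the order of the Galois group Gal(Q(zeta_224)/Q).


|Gal(Q(zeta_224)/Q)| = phi(224)
= 96

96


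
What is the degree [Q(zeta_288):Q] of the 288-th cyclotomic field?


The degree equals Euler's totient phi(288).
288 = 2^5 * 3^2
phi(288) = 96

96


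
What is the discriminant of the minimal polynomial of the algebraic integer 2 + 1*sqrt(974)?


The element 2 + 1*sqrt(974) has minimal polynomial:
x^2 - 4*x - 970
Discriminant = (-4)^2 - 4*(-970)
= 16 + 3880
= 3896

3896


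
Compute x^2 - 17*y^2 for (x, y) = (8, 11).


x^2 - d*y^2
= 8^2 - 17*11^2
= 64 - 2057
= -1993

-1993


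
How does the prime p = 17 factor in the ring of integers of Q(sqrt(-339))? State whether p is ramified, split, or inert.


K = Q(sqrt(-339)). Since d mod 4 = 1, disc(K) = -339.
Check p | disc: -339 mod 17 = 1.
p does not divide disc. Compute Legendre symbol (d/p):
1^((17-1)/2) mod 17 = 1
(d/p) = 1, so p splits: (p) = P*P' with e=1, f=1, g=2.
Therefore p is split.

split


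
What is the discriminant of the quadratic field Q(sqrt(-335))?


For K = Q(sqrt(d)) with d squarefree: disc(K) = d if d = 1 mod 4, and disc(K) = 4d if d = 2 or 3 mod 4.
Here d = -335, and d mod 4 = 1.
d = 1 mod 4 (O_K = Z[(1+sqrt(d))/2]), so disc(K) = d = -335

-335


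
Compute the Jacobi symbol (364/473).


Compute (364/473) via quadratic reciprocity:
  pull out 2: (2/473) = +1  (since 473 mod 8 = 1)
  pull out 2: (2/473) = +1  (since 473 mod 8 = 1)
  reciprocity: (91/473) -> +(473/91)
  reduce: (18/91)
  pull out 2: (2/91) = -1  (since 91 mod 8 = 3)
  reciprocity: (9/91) -> +(91/9)
  reduce: (1/9)
  (1/9) = 1
Product of signs = -1

-1


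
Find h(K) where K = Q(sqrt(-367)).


K = Q(sqrt(-367)). d mod 4 = 1, so D = disc(K) = d = -367
h(K) equals the number of primitive reduced positive-definite forms (a, b, c) = a*x^2 + b*x*y + c*y^2 with b^2 - 4ac = D,
where reduced means |b| <= a <= c, with b >= 0 whenever |b| = a or a = c, and primitive means gcd(a, b, c) = 1.
Reduced forces 3a^2 <= |D| = 367, so 1 <= a <= 11; b must have the parity of D, and c = (b^2 - D)/(4a) must be an integer >= a.
Enumerate a = 1..11, b in [-a, a]:
  a=1: (1, 1, 92)  [1]
  a=2: (2, -1, 46), (2, 1, 46)  [2]
  a=3: none
  a=4: (4, -1, 23), (4, 1, 23)  [2]
  a=5..6: none
  a=7: (7, -5, 14), (7, 5, 14)  [2]
  a=8: (8, -7, 13), (8, 7, 13)  [2]
  a=9..11: none
Total reduced forms: 1 + 2 + 2 + 2 + 2 = 9
h = 9

9


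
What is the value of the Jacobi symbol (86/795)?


Compute (86/795) via quadratic reciprocity:
  pull out 2: (2/795) = -1  (since 795 mod 8 = 3)
  reciprocity: (43/795) -> -(795/43)
  reduce: (21/43)
  reciprocity: (21/43) -> +(43/21)
  reduce: (1/21)
  (1/21) = 1
Product of signs = 1

1


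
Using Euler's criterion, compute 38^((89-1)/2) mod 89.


p = 89 is prime and the exponent is (p-1)/2 = 44, so by Euler's criterion 38^44 = (38/89) = +1 or -1 mod 89.
Compute by square-and-multiply:
  44 = 32 + 8 + 4 (binary 101100)
  Repeated squaring mod 89: 38^1 = 38, 38^2 = 20, 38^4 = 44, 38^8 = 67, 38^16 = 39, 38^32 = 8
  38^44 = 38^32 * 38^8 * 38^4 = 8 * 67 * 44 mod 89
    8 * 67 = 536 = 2 mod 89
    2 * 44 = 88 = 88 mod 89
  38^44 = 88 mod 89
Result 88 = p - 1 = -1 mod 89: 38 is a quadratic non-residue mod 89. As a residue in [0, p-1] the value is 88.
38^44 mod 89 = 88

88


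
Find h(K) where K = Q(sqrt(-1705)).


K = Q(sqrt(-1705)). d mod 4 = 3, so D = disc(K) = 4d = -6820
h(K) equals the number of primitive reduced positive-definite forms (a, b, c) = a*x^2 + b*x*y + c*y^2 with b^2 - 4ac = D,
where reduced means |b| <= a <= c, with b >= 0 whenever |b| = a or a = c, and primitive means gcd(a, b, c) = 1.
Reduced forces 3a^2 <= |D| = 6820, so 1 <= a <= 47; b must have the parity of D, and c = (b^2 - D)/(4a) must be an integer >= a.
Enumerate a = 1..47, b in [-a, a]:
  a=1: (1, 0, 1705)  [1]
  a=2: (2, 2, 853)  [1]
  a=3..4: none
  a=5: (5, 0, 341)  [1]
  a=6..9: none
  a=10: (10, 10, 173)  [1]
  a=11: (11, 0, 155)  [1]
  a=12..18: none
  a=19: (19, -18, 94), (19, 18, 94)  [2]
  a=20..21: none
  a=22: (22, 22, 83)  [1]
  a=23..28: none
  a=29: (29, -16, 61), (29, 16, 61)  [2]
  a=30: none
  a=31: (31, 0, 55)  [1]
  a=32..36: none
  a=37: (37, -32, 53), (37, 32, 53)  [2]
  a=38: (38, -18, 47), (38, 18, 47)  [2]
  a=39..42: none
  a=43: (43, 24, 43)  [1]
  a=44..47: none
Total reduced forms: 1 + 1 + 1 + 1 + 1 + 2 + 1 + 2 + 1 + 2 + 2 + 1 = 16
h = 16

16


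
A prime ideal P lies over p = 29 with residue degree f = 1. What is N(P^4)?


N(P^a) = p^(a*f)
= 29^(4*1)
= 29^4
= 707281

707281


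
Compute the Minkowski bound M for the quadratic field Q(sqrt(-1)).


d = -1, d mod 4 = 3, so disc(K) = 4d = -4; |disc(K)| = 4
Imaginary quadratic field, so n = 2, s = r2 = 1, r1 = 0
M = (n!/n^n) * (4/pi)^s * sqrt(|disc(K)|) = (2!/2^2) * (4/pi)^1 * sqrt(4)
= 0.5 * 1.273240 * 2.000000
= 1.2732

1.2732


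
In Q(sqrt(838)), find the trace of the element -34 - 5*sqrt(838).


Tr(a + b*sqrt(d)) = (a + b*sqrt(d)) + (a - b*sqrt(d)) = 2a
= 2 * (-34)
= -68

-68


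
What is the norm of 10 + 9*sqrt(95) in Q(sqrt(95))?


N(a + b*sqrt(d)) = a^2 - d*b^2
= (10)^2 - (95)*(9)^2
= 100 - 7695
= -7595

-7595


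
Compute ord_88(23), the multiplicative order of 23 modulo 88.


We want ord_88(23), the smallest k >= 1 with 23^k = 1 mod 88.
n = 88 = 2^3 * 11, phi(88) = 40; the order divides phi(n).
Divisors of 40: 1, 2, 4, 5, 8, 10, 20, 40
Repeated squaring mod 88: 23^1 = 23, 23^2 = 1, 23^4 = 1, 23^8 = 1, 23^16 = 1, 23^32 = 1
Test divisors in increasing order:
  k=1: 23^1 = 23 mod 88
  k=2: 23^2 = 1 mod 88  <- first divisor giving 1
Order = 2

2


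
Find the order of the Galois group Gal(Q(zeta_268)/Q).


|Gal(Q(zeta_268)/Q)| = phi(268)
= 132

132


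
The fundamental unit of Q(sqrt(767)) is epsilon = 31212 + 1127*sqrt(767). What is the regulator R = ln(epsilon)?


epsilon = 31212 + 1127*sqrt(767)
= 62424.0000
R = ln(62424.0000)
= 11.0417

11.0417


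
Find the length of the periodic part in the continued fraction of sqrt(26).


Run the CF algorithm for sqrt(26).
a_0 = floor(sqrt(26)) = 5; set m_0=0, q_0=1.
Recurrence: m' = q*a - m,  q' = (d - m'^2)/q,  a' = floor((a_0 + m')/q').
  step 1: m=5, q=1, a=10
a_1 = 2*a_0 = 10, so the period closes here.
sqrt(26) = [5; 10]
Period length = 1

1


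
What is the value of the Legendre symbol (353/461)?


p = 461 is prime, so compute (353/461) with the reciprocity algorithm (Jacobi-symbol steps: pull out 2s via (2/n), flip via reciprocity, reduce):
  reciprocity: (353/461) -> +(461/353)
  reduce: (108/353)
  pull out 2: (2/353) = +1  (since 353 mod 8 = 1)
  pull out 2: (2/353) = +1  (since 353 mod 8 = 1)
  reciprocity: (27/353) -> +(353/27)
  reduce: (2/27)
  pull out 2: (2/27) = -1  (since 27 mod 8 = 3)
  (1/27) = 1
Product of signs = -1
(353/461) = -1

-1


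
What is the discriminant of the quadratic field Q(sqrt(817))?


For K = Q(sqrt(d)) with d squarefree: disc(K) = d if d = 1 mod 4, and disc(K) = 4d if d = 2 or 3 mod 4.
Here d = 817, and d mod 4 = 1.
d = 1 mod 4 (O_K = Z[(1+sqrt(d))/2]), so disc(K) = d = 817

817


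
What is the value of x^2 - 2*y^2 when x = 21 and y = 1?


x^2 - d*y^2
= 21^2 - 2*1^2
= 441 - 2
= 439

439


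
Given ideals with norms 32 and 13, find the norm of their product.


N(IJ) = N(I) * N(J)
= 32 * 13
= 416

416


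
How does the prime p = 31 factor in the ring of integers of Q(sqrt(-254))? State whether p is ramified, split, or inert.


K = Q(sqrt(-254)). Since d mod 4 = 2, disc(K) = -1016.
Check p | disc: -1016 mod 31 = 7.
p does not divide disc. Compute Legendre symbol (d/p):
25^((31-1)/2) mod 31 = 1
(d/p) = 1, so p splits: (p) = P*P' with e=1, f=1, g=2.
Therefore p is split.

split


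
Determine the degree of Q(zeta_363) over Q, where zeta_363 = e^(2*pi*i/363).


The degree equals Euler's totient phi(363).
363 = 3 * 11^2
phi(363) = 220

220


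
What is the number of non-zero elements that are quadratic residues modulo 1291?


For prime p, the number of non-zero quadratic residues is (p-1)/2.
= (1291-1)/2
= 645

645


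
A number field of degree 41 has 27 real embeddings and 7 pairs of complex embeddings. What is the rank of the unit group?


By Dirichlet's unit theorem:
rank = r1 + r2 - 1
= 27 + 7 - 1
= 33

33


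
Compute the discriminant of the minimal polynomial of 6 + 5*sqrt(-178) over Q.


The element 6 + 5*sqrt(-178) has minimal polynomial:
x^2 - 12*x + 4486
Discriminant = (-12)^2 - 4*(4486)
= 144 - 17944
= -17800

-17800


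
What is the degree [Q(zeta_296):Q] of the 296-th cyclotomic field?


The degree equals Euler's totient phi(296).
296 = 2^3 * 37
phi(296) = 144

144


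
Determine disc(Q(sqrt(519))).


For K = Q(sqrt(d)) with d squarefree: disc(K) = d if d = 1 mod 4, and disc(K) = 4d if d = 2 or 3 mod 4.
Here d = 519, and d mod 4 = 3.
d = 3 mod 4, not 1 (O_K = Z[sqrt(d)]), so disc(K) = 4d = 4 * (519) = 2076

2076
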